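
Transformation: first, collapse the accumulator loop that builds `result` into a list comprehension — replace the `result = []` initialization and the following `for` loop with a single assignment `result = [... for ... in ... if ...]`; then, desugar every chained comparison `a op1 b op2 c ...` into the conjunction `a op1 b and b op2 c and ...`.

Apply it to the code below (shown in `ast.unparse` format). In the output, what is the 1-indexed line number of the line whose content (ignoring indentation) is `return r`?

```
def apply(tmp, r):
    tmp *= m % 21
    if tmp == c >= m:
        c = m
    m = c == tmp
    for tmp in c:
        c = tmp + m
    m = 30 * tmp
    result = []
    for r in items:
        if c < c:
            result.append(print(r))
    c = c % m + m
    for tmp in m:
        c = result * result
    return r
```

Transformed code:
def apply(tmp, r):
    tmp *= m % 21
    if tmp == c and c >= m:
        c = m
    m = c == tmp
    for tmp in c:
        c = tmp + m
    m = 30 * tmp
    result = [print(r) for r in items if c < c]
    c = c % m + m
    for tmp in m:
        c = result * result
    return r

13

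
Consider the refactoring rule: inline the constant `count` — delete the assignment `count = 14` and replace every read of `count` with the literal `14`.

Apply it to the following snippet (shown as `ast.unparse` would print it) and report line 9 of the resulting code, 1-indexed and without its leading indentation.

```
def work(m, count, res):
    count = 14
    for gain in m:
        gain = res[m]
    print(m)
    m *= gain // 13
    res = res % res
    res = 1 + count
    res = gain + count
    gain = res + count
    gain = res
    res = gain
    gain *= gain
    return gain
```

gain = res + 14

Transformed code:
def work(m, count, res):
    for gain in m:
        gain = res[m]
    print(m)
    m *= gain // 13
    res = res % res
    res = 1 + 14
    res = gain + 14
    gain = res + 14
    gain = res
    res = gain
    gain *= gain
    return gain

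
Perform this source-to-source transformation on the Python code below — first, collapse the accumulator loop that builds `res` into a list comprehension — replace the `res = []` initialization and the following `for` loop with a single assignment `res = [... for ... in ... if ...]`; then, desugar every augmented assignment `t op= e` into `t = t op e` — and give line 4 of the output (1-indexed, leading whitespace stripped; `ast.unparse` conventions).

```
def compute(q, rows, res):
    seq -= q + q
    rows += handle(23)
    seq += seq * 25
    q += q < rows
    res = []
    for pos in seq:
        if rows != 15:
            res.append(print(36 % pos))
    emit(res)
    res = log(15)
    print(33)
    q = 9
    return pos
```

seq = seq + seq * 25

Transformed code:
def compute(q, rows, res):
    seq = seq - (q + q)
    rows = rows + handle(23)
    seq = seq + seq * 25
    q = q + (q < rows)
    res = [print(36 % pos) for pos in seq if rows != 15]
    emit(res)
    res = log(15)
    print(33)
    q = 9
    return pos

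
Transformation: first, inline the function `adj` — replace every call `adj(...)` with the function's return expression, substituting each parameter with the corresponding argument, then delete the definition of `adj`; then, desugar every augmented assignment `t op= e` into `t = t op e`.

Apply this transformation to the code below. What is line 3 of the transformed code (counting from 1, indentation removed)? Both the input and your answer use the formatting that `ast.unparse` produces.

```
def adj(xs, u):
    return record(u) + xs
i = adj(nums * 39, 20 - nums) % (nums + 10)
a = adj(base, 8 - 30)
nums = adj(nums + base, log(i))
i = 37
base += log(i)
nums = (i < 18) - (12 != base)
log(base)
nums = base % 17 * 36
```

Transformed code:
i = (record(20 - nums) + nums * 39) % (nums + 10)
a = record(8 - 30) + base
nums = record(log(i)) + (nums + base)
i = 37
base = base + log(i)
nums = (i < 18) - (12 != base)
log(base)
nums = base % 17 * 36

nums = record(log(i)) + (nums + base)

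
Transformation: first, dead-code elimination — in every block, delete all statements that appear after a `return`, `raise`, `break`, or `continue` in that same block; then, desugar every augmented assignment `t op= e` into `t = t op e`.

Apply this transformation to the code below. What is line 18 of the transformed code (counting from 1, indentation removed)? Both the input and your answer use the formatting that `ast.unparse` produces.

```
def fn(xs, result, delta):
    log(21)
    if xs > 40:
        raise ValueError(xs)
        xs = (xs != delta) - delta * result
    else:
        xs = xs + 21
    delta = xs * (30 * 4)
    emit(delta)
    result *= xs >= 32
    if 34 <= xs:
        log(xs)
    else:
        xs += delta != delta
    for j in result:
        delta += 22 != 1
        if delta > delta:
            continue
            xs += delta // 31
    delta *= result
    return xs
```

Transformed code:
def fn(xs, result, delta):
    log(21)
    if xs > 40:
        raise ValueError(xs)
    else:
        xs = xs + 21
    delta = xs * (30 * 4)
    emit(delta)
    result = result * (xs >= 32)
    if 34 <= xs:
        log(xs)
    else:
        xs = xs + (delta != delta)
    for j in result:
        delta = delta + (22 != 1)
        if delta > delta:
            continue
    delta = delta * result
    return xs

delta = delta * result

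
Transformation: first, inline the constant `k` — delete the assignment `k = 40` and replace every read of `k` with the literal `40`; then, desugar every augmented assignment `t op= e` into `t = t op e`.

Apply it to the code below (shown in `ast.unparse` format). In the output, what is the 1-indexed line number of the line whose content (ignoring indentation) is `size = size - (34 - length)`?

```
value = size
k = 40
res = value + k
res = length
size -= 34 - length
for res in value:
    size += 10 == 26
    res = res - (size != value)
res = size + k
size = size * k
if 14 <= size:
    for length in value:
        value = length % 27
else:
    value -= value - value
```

Transformed code:
value = size
res = value + 40
res = length
size = size - (34 - length)
for res in value:
    size = size + (10 == 26)
    res = res - (size != value)
res = size + 40
size = size * 40
if 14 <= size:
    for length in value:
        value = length % 27
else:
    value = value - (value - value)

4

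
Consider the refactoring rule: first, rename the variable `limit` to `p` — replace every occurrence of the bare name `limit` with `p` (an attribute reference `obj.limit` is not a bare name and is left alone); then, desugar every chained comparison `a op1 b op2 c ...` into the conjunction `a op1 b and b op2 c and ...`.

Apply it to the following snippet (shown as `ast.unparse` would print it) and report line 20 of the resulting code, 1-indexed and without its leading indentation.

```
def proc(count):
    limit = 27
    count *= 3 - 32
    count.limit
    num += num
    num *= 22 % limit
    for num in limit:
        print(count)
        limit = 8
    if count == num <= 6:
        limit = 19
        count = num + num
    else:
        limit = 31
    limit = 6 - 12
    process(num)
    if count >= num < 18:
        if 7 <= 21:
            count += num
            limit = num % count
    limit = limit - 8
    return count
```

Transformed code:
def proc(count):
    p = 27
    count *= 3 - 32
    count.limit
    num += num
    num *= 22 % p
    for num in p:
        print(count)
        p = 8
    if count == num and num <= 6:
        p = 19
        count = num + num
    else:
        p = 31
    p = 6 - 12
    process(num)
    if count >= num and num < 18:
        if 7 <= 21:
            count += num
            p = num % count
    p = p - 8
    return count

p = num % count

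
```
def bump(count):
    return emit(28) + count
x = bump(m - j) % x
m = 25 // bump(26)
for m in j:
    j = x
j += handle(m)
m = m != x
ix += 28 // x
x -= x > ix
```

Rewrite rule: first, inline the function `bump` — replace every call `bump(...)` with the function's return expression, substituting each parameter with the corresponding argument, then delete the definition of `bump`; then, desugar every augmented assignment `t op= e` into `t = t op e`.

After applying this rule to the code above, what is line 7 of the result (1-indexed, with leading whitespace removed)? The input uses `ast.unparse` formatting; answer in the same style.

ix = ix + 28 // x

Transformed code:
x = (emit(28) + (m - j)) % x
m = 25 // (emit(28) + 26)
for m in j:
    j = x
j = j + handle(m)
m = m != x
ix = ix + 28 // x
x = x - (x > ix)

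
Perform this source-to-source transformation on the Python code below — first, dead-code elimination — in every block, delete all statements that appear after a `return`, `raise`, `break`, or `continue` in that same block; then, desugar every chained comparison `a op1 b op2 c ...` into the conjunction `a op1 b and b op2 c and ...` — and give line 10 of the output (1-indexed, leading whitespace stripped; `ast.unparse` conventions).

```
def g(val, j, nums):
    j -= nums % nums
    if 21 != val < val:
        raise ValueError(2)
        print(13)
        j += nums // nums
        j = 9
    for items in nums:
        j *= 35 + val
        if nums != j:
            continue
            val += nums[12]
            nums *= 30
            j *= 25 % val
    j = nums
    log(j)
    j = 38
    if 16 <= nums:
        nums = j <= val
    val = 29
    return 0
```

log(j)

Transformed code:
def g(val, j, nums):
    j -= nums % nums
    if 21 != val and val < val:
        raise ValueError(2)
    for items in nums:
        j *= 35 + val
        if nums != j:
            continue
    j = nums
    log(j)
    j = 38
    if 16 <= nums:
        nums = j <= val
    val = 29
    return 0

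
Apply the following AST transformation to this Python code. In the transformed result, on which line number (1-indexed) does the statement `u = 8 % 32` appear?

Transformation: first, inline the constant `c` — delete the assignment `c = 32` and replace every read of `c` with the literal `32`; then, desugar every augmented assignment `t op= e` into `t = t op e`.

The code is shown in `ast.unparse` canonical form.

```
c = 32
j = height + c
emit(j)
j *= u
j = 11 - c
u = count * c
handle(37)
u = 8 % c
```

7

Transformed code:
j = height + 32
emit(j)
j = j * u
j = 11 - 32
u = count * 32
handle(37)
u = 8 % 32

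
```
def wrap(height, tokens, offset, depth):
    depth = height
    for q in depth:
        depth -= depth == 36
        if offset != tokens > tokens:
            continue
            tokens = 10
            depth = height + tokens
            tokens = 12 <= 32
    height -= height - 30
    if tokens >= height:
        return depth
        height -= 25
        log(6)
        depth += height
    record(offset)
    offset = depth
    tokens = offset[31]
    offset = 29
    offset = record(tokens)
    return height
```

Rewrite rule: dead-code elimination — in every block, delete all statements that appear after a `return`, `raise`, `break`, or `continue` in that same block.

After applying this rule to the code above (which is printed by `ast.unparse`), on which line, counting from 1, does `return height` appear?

Transformed code:
def wrap(height, tokens, offset, depth):
    depth = height
    for q in depth:
        depth -= depth == 36
        if offset != tokens > tokens:
            continue
    height -= height - 30
    if tokens >= height:
        return depth
    record(offset)
    offset = depth
    tokens = offset[31]
    offset = 29
    offset = record(tokens)
    return height

15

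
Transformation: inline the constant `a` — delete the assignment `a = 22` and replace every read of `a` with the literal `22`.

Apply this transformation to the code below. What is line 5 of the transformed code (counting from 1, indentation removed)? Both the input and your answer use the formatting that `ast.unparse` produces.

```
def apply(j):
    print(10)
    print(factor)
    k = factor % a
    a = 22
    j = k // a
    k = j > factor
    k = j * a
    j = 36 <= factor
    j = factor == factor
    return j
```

j = k // 22

Transformed code:
def apply(j):
    print(10)
    print(factor)
    k = factor % 22
    j = k // 22
    k = j > factor
    k = j * 22
    j = 36 <= factor
    j = factor == factor
    return j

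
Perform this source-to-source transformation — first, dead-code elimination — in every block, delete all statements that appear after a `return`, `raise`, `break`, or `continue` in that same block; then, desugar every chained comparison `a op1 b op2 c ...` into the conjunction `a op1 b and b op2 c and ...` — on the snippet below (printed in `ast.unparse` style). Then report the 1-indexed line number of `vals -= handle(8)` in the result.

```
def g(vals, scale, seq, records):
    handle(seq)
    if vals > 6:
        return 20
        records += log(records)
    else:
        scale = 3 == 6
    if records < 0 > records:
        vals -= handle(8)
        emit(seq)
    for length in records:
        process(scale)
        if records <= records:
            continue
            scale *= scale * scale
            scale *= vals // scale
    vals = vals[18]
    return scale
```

Transformed code:
def g(vals, scale, seq, records):
    handle(seq)
    if vals > 6:
        return 20
    else:
        scale = 3 == 6
    if records < 0 and 0 > records:
        vals -= handle(8)
        emit(seq)
    for length in records:
        process(scale)
        if records <= records:
            continue
    vals = vals[18]
    return scale

8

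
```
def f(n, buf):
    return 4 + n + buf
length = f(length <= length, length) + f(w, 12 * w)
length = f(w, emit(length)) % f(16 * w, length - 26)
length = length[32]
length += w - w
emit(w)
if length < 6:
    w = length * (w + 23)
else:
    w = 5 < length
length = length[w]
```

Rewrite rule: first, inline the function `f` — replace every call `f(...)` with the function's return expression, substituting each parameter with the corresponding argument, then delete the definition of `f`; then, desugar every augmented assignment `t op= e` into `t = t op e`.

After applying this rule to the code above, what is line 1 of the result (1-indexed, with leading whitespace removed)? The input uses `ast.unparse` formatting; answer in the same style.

length = 4 + (length <= length) + length + (4 + w + 12 * w)

Transformed code:
length = 4 + (length <= length) + length + (4 + w + 12 * w)
length = (4 + w + emit(length)) % (4 + 16 * w + (length - 26))
length = length[32]
length = length + (w - w)
emit(w)
if length < 6:
    w = length * (w + 23)
else:
    w = 5 < length
length = length[w]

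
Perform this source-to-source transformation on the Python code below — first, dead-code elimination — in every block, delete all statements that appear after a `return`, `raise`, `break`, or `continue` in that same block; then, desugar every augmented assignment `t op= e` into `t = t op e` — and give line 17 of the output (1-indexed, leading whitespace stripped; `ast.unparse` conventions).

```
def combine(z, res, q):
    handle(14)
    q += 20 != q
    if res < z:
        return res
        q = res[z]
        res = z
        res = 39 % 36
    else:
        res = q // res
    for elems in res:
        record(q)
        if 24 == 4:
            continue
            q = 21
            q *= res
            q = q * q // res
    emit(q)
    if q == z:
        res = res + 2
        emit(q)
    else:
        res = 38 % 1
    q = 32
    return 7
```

res = 38 % 1

Transformed code:
def combine(z, res, q):
    handle(14)
    q = q + (20 != q)
    if res < z:
        return res
    else:
        res = q // res
    for elems in res:
        record(q)
        if 24 == 4:
            continue
    emit(q)
    if q == z:
        res = res + 2
        emit(q)
    else:
        res = 38 % 1
    q = 32
    return 7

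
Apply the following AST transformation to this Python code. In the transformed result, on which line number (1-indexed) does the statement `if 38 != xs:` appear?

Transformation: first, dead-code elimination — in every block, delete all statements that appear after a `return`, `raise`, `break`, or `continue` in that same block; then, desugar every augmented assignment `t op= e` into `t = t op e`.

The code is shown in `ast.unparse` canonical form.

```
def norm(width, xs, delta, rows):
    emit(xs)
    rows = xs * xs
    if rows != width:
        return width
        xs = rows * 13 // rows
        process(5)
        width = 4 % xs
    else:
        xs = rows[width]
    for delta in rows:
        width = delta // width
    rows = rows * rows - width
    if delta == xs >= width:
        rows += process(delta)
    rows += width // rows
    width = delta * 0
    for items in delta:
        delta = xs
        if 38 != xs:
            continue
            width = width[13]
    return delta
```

Transformed code:
def norm(width, xs, delta, rows):
    emit(xs)
    rows = xs * xs
    if rows != width:
        return width
    else:
        xs = rows[width]
    for delta in rows:
        width = delta // width
    rows = rows * rows - width
    if delta == xs >= width:
        rows = rows + process(delta)
    rows = rows + width // rows
    width = delta * 0
    for items in delta:
        delta = xs
        if 38 != xs:
            continue
    return delta

17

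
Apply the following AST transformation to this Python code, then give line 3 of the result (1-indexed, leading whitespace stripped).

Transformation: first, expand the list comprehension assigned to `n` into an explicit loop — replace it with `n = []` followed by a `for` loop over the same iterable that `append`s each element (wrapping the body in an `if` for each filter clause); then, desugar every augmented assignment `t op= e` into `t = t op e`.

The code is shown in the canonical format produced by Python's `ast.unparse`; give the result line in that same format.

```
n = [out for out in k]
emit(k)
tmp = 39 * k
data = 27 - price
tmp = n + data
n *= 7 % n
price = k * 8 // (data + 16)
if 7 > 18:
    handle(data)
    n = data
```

n.append(out)

Transformed code:
n = []
for out in k:
    n.append(out)
emit(k)
tmp = 39 * k
data = 27 - price
tmp = n + data
n = n * (7 % n)
price = k * 8 // (data + 16)
if 7 > 18:
    handle(data)
    n = data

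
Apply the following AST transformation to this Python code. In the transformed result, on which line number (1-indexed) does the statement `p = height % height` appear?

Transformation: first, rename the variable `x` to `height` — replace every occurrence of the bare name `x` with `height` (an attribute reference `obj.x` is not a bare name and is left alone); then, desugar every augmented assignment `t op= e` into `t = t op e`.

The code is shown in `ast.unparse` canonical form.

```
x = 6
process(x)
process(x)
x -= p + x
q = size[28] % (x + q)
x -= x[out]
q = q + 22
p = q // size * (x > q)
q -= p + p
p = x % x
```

Transformed code:
height = 6
process(height)
process(height)
height = height - (p + height)
q = size[28] % (height + q)
height = height - height[out]
q = q + 22
p = q // size * (height > q)
q = q - (p + p)
p = height % height

10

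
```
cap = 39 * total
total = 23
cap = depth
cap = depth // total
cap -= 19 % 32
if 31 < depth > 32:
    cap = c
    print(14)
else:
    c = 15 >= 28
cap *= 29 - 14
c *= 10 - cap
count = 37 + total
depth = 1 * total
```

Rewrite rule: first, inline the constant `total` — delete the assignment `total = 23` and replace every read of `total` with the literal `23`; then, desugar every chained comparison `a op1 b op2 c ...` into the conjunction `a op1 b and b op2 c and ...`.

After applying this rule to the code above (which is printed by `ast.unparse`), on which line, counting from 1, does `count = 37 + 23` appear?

Transformed code:
cap = 39 * 23
cap = depth
cap = depth // 23
cap -= 19 % 32
if 31 < depth and depth > 32:
    cap = c
    print(14)
else:
    c = 15 >= 28
cap *= 29 - 14
c *= 10 - cap
count = 37 + 23
depth = 1 * 23

12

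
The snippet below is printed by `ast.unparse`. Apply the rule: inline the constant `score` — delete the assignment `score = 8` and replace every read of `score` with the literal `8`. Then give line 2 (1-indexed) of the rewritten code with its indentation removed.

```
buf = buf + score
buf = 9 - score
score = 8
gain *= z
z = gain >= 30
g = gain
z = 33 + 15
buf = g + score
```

buf = 9 - 8

Transformed code:
buf = buf + 8
buf = 9 - 8
gain *= z
z = gain >= 30
g = gain
z = 33 + 15
buf = g + 8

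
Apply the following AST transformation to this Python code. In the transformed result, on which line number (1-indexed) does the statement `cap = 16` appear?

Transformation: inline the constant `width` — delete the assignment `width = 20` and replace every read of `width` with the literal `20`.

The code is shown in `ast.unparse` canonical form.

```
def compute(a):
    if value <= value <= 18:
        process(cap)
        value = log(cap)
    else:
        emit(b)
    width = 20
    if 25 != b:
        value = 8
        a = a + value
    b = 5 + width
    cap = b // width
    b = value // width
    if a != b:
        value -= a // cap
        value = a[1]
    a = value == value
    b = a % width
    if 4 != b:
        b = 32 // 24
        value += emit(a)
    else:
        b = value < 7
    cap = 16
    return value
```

23

Transformed code:
def compute(a):
    if value <= value <= 18:
        process(cap)
        value = log(cap)
    else:
        emit(b)
    if 25 != b:
        value = 8
        a = a + value
    b = 5 + 20
    cap = b // 20
    b = value // 20
    if a != b:
        value -= a // cap
        value = a[1]
    a = value == value
    b = a % 20
    if 4 != b:
        b = 32 // 24
        value += emit(a)
    else:
        b = value < 7
    cap = 16
    return value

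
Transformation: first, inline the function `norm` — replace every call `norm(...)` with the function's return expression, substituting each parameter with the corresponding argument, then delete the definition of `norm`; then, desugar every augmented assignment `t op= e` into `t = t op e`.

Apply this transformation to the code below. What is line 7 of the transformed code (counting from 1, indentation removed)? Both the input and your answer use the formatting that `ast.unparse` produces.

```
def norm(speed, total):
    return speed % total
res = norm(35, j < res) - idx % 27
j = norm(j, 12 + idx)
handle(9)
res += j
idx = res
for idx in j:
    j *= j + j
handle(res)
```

Transformed code:
res = 35 % (j < res) - idx % 27
j = j % (12 + idx)
handle(9)
res = res + j
idx = res
for idx in j:
    j = j * (j + j)
handle(res)

j = j * (j + j)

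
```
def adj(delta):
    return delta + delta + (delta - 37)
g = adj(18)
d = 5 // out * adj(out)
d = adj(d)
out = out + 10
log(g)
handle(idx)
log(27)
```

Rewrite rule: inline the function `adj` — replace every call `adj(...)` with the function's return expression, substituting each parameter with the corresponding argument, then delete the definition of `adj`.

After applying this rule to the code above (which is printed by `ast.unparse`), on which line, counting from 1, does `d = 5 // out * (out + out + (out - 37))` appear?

Transformed code:
g = 18 + 18 + (18 - 37)
d = 5 // out * (out + out + (out - 37))
d = d + d + (d - 37)
out = out + 10
log(g)
handle(idx)
log(27)

2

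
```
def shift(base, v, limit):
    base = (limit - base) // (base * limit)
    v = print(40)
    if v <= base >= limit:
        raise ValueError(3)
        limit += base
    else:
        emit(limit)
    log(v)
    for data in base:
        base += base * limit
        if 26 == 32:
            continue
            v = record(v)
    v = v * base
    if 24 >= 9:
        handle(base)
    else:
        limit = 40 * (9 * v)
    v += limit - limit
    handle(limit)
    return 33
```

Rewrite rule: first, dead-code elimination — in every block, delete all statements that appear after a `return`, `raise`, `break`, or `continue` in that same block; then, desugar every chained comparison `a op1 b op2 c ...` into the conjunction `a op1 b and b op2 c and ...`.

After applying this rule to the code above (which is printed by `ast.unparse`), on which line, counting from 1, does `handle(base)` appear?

15

Transformed code:
def shift(base, v, limit):
    base = (limit - base) // (base * limit)
    v = print(40)
    if v <= base and base >= limit:
        raise ValueError(3)
    else:
        emit(limit)
    log(v)
    for data in base:
        base += base * limit
        if 26 == 32:
            continue
    v = v * base
    if 24 >= 9:
        handle(base)
    else:
        limit = 40 * (9 * v)
    v += limit - limit
    handle(limit)
    return 33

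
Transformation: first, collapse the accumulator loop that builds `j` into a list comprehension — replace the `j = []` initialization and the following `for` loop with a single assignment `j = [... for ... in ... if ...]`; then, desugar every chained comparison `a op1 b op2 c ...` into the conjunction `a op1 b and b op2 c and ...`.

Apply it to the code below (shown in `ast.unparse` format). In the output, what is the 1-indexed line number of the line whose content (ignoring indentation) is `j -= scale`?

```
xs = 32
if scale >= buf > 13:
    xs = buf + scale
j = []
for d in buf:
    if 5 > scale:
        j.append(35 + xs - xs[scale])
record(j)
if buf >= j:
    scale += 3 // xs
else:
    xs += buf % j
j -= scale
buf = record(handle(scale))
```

Transformed code:
xs = 32
if scale >= buf and buf > 13:
    xs = buf + scale
j = [35 + xs - xs[scale] for d in buf if 5 > scale]
record(j)
if buf >= j:
    scale += 3 // xs
else:
    xs += buf % j
j -= scale
buf = record(handle(scale))

10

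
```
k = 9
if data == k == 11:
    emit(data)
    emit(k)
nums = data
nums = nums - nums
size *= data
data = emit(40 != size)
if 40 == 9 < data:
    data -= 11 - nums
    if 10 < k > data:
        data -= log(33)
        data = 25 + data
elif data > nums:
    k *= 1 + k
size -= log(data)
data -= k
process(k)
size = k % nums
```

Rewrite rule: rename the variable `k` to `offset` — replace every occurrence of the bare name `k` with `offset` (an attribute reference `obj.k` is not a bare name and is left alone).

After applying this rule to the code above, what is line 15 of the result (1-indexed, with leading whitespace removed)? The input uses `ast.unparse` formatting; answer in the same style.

offset *= 1 + offset

Transformed code:
offset = 9
if data == offset == 11:
    emit(data)
    emit(offset)
nums = data
nums = nums - nums
size *= data
data = emit(40 != size)
if 40 == 9 < data:
    data -= 11 - nums
    if 10 < offset > data:
        data -= log(33)
        data = 25 + data
elif data > nums:
    offset *= 1 + offset
size -= log(data)
data -= offset
process(offset)
size = offset % nums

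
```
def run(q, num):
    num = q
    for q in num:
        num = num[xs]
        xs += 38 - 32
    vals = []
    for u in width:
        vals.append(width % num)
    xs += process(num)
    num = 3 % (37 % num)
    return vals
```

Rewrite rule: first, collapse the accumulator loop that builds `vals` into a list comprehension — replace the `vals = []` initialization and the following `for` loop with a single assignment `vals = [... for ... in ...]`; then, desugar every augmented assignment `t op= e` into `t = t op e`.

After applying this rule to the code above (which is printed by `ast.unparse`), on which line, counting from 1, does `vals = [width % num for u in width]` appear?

6

Transformed code:
def run(q, num):
    num = q
    for q in num:
        num = num[xs]
        xs = xs + (38 - 32)
    vals = [width % num for u in width]
    xs = xs + process(num)
    num = 3 % (37 % num)
    return vals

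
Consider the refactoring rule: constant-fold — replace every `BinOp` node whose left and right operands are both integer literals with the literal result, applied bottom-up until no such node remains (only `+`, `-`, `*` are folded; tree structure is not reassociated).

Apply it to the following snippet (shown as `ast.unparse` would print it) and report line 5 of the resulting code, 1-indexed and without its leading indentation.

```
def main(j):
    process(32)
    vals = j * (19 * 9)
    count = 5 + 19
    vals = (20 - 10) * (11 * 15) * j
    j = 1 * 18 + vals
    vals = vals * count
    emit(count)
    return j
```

vals = 1650 * j

Transformed code:
def main(j):
    process(32)
    vals = j * 171
    count = 24
    vals = 1650 * j
    j = 18 + vals
    vals = vals * count
    emit(count)
    return j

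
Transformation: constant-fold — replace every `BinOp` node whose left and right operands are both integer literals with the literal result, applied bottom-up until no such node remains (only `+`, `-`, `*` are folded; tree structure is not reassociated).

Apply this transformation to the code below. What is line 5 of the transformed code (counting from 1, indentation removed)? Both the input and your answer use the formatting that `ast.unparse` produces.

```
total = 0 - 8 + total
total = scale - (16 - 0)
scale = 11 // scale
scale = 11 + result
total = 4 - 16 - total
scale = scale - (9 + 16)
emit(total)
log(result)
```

Transformed code:
total = -8 + total
total = scale - 16
scale = 11 // scale
scale = 11 + result
total = -12 - total
scale = scale - 25
emit(total)
log(result)

total = -12 - total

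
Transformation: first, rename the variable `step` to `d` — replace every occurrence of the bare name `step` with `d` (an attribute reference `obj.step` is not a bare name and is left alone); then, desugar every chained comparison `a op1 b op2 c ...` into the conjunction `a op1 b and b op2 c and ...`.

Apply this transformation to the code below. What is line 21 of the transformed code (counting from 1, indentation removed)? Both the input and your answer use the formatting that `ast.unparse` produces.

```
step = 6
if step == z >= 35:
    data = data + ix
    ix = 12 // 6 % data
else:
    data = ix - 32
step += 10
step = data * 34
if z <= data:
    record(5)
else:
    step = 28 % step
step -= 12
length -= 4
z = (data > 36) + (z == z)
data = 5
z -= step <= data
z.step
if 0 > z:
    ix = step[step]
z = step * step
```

Transformed code:
d = 6
if d == z and z >= 35:
    data = data + ix
    ix = 12 // 6 % data
else:
    data = ix - 32
d += 10
d = data * 34
if z <= data:
    record(5)
else:
    d = 28 % d
d -= 12
length -= 4
z = (data > 36) + (z == z)
data = 5
z -= d <= data
z.step
if 0 > z:
    ix = d[d]
z = d * d

z = d * d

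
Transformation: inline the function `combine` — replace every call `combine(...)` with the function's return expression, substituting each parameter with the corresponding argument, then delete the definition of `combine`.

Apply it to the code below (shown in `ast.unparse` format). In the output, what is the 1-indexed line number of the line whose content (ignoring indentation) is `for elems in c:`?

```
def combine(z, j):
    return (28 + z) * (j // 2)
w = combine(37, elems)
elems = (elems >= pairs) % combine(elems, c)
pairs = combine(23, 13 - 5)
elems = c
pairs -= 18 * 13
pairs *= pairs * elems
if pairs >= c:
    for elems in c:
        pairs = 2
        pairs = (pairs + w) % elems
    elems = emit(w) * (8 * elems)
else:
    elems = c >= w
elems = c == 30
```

8

Transformed code:
w = (28 + 37) * (elems // 2)
elems = (elems >= pairs) % ((28 + elems) * (c // 2))
pairs = (28 + 23) * ((13 - 5) // 2)
elems = c
pairs -= 18 * 13
pairs *= pairs * elems
if pairs >= c:
    for elems in c:
        pairs = 2
        pairs = (pairs + w) % elems
    elems = emit(w) * (8 * elems)
else:
    elems = c >= w
elems = c == 30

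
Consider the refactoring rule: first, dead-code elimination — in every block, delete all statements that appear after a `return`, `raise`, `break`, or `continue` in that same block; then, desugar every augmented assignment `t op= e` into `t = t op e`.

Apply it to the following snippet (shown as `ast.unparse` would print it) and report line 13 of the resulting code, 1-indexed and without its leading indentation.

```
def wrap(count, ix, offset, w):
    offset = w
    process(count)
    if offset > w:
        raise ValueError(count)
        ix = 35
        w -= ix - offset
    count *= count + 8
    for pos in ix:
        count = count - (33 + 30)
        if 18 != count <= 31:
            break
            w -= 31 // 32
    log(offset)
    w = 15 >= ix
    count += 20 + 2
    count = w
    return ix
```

Transformed code:
def wrap(count, ix, offset, w):
    offset = w
    process(count)
    if offset > w:
        raise ValueError(count)
    count = count * (count + 8)
    for pos in ix:
        count = count - (33 + 30)
        if 18 != count <= 31:
            break
    log(offset)
    w = 15 >= ix
    count = count + (20 + 2)
    count = w
    return ix

count = count + (20 + 2)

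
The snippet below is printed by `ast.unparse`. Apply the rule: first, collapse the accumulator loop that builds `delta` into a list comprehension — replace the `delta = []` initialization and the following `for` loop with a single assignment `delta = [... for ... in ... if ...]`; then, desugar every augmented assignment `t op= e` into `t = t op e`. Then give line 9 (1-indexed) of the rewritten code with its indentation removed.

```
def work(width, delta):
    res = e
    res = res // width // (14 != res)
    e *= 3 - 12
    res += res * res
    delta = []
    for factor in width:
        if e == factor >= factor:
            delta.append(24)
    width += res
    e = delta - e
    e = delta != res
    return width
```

Transformed code:
def work(width, delta):
    res = e
    res = res // width // (14 != res)
    e = e * (3 - 12)
    res = res + res * res
    delta = [24 for factor in width if e == factor >= factor]
    width = width + res
    e = delta - e
    e = delta != res
    return width

e = delta != res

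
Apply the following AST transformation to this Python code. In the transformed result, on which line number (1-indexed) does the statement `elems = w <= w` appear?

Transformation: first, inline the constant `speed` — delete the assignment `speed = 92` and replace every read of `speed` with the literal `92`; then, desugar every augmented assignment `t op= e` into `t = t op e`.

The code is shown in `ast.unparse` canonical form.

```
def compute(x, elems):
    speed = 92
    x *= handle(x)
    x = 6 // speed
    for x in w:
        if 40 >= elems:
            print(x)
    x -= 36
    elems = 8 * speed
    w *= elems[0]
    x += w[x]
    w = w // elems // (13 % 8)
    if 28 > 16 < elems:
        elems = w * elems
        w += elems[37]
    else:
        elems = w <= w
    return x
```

16

Transformed code:
def compute(x, elems):
    x = x * handle(x)
    x = 6 // 92
    for x in w:
        if 40 >= elems:
            print(x)
    x = x - 36
    elems = 8 * 92
    w = w * elems[0]
    x = x + w[x]
    w = w // elems // (13 % 8)
    if 28 > 16 < elems:
        elems = w * elems
        w = w + elems[37]
    else:
        elems = w <= w
    return x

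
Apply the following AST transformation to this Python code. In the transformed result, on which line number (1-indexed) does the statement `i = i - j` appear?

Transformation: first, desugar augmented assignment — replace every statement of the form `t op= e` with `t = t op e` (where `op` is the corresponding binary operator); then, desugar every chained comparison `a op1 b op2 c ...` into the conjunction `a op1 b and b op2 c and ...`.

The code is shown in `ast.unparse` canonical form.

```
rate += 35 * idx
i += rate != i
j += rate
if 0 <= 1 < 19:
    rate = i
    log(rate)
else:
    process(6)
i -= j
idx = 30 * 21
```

Transformed code:
rate = rate + 35 * idx
i = i + (rate != i)
j = j + rate
if 0 <= 1 and 1 < 19:
    rate = i
    log(rate)
else:
    process(6)
i = i - j
idx = 30 * 21

9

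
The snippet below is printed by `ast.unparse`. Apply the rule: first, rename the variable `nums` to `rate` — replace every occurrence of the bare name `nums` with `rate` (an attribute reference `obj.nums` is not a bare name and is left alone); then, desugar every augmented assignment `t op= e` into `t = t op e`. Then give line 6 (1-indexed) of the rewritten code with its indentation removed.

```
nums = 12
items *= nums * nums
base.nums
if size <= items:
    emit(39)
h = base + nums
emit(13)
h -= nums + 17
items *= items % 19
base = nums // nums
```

Transformed code:
rate = 12
items = items * (rate * rate)
base.nums
if size <= items:
    emit(39)
h = base + rate
emit(13)
h = h - (rate + 17)
items = items * (items % 19)
base = rate // rate

h = base + rate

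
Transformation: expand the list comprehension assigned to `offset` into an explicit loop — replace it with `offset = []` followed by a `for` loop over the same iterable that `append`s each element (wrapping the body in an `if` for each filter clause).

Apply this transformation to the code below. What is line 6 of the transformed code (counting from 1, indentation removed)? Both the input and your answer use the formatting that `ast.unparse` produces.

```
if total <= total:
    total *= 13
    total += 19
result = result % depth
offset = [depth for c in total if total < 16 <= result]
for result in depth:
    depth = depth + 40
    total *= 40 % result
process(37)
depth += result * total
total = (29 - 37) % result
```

for c in total:

Transformed code:
if total <= total:
    total *= 13
    total += 19
result = result % depth
offset = []
for c in total:
    if total < 16 <= result:
        offset.append(depth)
for result in depth:
    depth = depth + 40
    total *= 40 % result
process(37)
depth += result * total
total = (29 - 37) % result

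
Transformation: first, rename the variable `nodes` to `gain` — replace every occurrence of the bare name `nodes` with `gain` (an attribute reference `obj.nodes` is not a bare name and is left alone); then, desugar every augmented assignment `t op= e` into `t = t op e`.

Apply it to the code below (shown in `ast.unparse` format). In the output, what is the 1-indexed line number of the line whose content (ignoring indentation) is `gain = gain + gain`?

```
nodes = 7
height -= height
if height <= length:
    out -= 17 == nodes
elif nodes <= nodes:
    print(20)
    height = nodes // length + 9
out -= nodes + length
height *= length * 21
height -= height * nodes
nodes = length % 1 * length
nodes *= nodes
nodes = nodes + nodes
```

13

Transformed code:
gain = 7
height = height - height
if height <= length:
    out = out - (17 == gain)
elif gain <= gain:
    print(20)
    height = gain // length + 9
out = out - (gain + length)
height = height * (length * 21)
height = height - height * gain
gain = length % 1 * length
gain = gain * gain
gain = gain + gain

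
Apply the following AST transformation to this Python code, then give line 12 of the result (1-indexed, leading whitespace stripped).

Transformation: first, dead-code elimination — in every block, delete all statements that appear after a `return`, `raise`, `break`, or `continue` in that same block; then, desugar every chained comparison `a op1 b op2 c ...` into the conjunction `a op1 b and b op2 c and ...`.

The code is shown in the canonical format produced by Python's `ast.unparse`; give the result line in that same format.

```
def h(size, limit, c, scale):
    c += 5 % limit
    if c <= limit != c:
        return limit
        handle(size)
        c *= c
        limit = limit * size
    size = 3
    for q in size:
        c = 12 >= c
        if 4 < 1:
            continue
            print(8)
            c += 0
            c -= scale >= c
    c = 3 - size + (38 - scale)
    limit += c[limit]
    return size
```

Transformed code:
def h(size, limit, c, scale):
    c += 5 % limit
    if c <= limit and limit != c:
        return limit
    size = 3
    for q in size:
        c = 12 >= c
        if 4 < 1:
            continue
    c = 3 - size + (38 - scale)
    limit += c[limit]
    return size

return size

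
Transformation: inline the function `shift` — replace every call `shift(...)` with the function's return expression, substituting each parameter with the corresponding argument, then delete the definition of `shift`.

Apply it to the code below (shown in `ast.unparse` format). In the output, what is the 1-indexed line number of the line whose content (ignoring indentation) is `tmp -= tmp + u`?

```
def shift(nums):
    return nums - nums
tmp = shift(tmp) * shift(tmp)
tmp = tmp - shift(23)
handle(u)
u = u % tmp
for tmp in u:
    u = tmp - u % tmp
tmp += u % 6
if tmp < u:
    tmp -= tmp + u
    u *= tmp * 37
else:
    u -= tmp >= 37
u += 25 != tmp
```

Transformed code:
tmp = (tmp - tmp) * (tmp - tmp)
tmp = tmp - (23 - 23)
handle(u)
u = u % tmp
for tmp in u:
    u = tmp - u % tmp
tmp += u % 6
if tmp < u:
    tmp -= tmp + u
    u *= tmp * 37
else:
    u -= tmp >= 37
u += 25 != tmp

9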